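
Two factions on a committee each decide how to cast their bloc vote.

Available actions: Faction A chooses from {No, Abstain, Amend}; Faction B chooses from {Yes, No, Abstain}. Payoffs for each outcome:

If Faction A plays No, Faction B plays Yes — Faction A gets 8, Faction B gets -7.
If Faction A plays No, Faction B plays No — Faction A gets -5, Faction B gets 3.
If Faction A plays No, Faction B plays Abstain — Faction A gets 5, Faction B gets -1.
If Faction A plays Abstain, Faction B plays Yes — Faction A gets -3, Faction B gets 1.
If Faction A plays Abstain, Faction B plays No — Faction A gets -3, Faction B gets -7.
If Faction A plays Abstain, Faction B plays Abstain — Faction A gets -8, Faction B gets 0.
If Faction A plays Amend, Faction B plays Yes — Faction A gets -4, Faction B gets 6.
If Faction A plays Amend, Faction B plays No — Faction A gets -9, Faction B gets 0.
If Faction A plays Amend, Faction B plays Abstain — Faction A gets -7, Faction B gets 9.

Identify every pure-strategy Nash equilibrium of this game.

There is no pure-strategy Nash equilibrium.

(No, Yes): Faction B can switch to No (-7 → 3). Not NE.
(No, No): Faction A can switch to Abstain (-5 → -3). Not NE.
(No, Abstain): Faction B can switch to No (-1 → 3). Not NE.
(Abstain, Yes): Faction A can switch to No (-3 → 8). Not NE.
(Abstain, No): Faction B can switch to Yes (-7 → 1). Not NE.
(Abstain, Abstain): Faction A can switch to No (-8 → 5). Not NE.
(Amend, Yes): Faction A can switch to No (-4 → 8). Not NE.
(Amend, No): Faction A can switch to No (-9 → -5). Not NE.
(Amend, Abstain): Faction A can switch to No (-7 → 5). Not NE.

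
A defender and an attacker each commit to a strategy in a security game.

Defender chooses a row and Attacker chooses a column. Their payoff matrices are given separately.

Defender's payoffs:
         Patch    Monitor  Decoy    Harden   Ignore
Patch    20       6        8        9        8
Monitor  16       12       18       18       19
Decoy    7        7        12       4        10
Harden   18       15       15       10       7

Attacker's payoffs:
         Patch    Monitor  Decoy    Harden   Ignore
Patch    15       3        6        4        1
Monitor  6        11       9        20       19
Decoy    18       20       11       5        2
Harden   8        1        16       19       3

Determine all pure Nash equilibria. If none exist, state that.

(Patch, Patch): Defender gets 20, best alternative 18; Attacker gets 15, best alternative 6. No profitable deviation — NE.
(Patch, Monitor): Defender can switch to Monitor (6 → 12). Not NE.
(Patch, Decoy): Defender can switch to Monitor (8 → 18). Not NE.
(Patch, Harden): Defender can switch to Monitor (9 → 18). Not NE.
(Patch, Ignore): Defender can switch to Monitor (8 → 19). Not NE.
(Monitor, Patch): Defender can switch to Patch (16 → 20). Not NE.
(Monitor, Monitor): Defender can switch to Harden (12 → 15). Not NE.
(Monitor, Harden): Defender gets 18, best alternative 10; Attacker gets 20, best alternative 19. No profitable deviation — NE.
(The remaining 12 profiles each have a profitable deviation by the same check.)

Pure-strategy Nash equilibria: (Patch, Patch), (Monitor, Harden)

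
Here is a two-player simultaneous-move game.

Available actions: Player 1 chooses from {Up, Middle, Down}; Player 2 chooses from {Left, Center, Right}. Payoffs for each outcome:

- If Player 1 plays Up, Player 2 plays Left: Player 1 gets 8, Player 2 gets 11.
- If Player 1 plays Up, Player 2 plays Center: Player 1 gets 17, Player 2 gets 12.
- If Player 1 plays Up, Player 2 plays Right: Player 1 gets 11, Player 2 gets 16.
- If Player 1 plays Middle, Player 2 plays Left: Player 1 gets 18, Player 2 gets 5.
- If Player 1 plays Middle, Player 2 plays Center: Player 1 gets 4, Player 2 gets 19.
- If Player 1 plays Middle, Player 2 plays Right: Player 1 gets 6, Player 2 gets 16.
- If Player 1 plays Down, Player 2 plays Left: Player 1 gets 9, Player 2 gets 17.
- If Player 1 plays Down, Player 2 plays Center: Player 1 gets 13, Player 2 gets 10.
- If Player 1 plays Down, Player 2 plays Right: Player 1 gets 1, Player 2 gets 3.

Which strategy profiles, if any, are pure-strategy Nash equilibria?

The unique pure-strategy Nash equilibrium is (Up, Right).

(Up, Left): Player 1 can switch to Middle (8 → 18). Not NE.
(Up, Center): Player 2 can switch to Right (12 → 16). Not NE.
(Up, Right): Player 1 gets 11, best alternative 6; Player 2 gets 16, best alternative 12. No profitable deviation — NE.
(Middle, Left): Player 2 can switch to Center (5 → 19). Not NE.
(Middle, Center): Player 1 can switch to Up (4 → 17). Not NE.
(Middle, Right): Player 1 can switch to Up (6 → 11). Not NE.
(Down, Left): Player 1 can switch to Middle (9 → 18). Not NE.
(Down, Center): Player 1 can switch to Up (13 → 17). Not NE.
(Down, Right): Player 1 can switch to Up (1 → 11). Not NE.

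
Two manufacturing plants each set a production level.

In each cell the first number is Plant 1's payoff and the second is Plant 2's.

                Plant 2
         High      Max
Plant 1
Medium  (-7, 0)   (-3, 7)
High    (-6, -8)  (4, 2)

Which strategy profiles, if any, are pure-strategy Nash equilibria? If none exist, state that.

The unique pure-strategy Nash equilibrium is (High, Max).

(Medium, High): Plant 1 can switch to High (-7 → -6). Not NE.
(Medium, Max): Plant 1 can switch to High (-3 → 4). Not NE.
(High, High): Plant 2 can switch to Max (-8 → 2). Not NE.
(High, Max): Plant 1 gets 4, best alternative -3; Plant 2 gets 2, best alternative -8. No profitable deviation — NE.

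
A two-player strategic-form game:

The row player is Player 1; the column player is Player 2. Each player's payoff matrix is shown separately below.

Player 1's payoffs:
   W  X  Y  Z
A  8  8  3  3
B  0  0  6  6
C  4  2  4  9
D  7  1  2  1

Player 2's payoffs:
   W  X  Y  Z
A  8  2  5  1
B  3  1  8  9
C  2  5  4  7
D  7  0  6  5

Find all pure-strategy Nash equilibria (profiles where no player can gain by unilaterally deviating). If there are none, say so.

(A, W) and (C, Z)

(A, W): Player 1 gets 8, best alternative 7; Player 2 gets 8, best alternative 5. No profitable deviation — NE.
(A, X): Player 2 can switch to W (2 → 8). Not NE.
(A, Y): Player 1 can switch to B (3 → 6). Not NE.
(A, Z): Player 1 can switch to B (3 → 6). Not NE.
(B, W): Player 1 can switch to A (0 → 8). Not NE.
(B, X): Player 1 can switch to A (0 → 8). Not NE.
(B, Y): Player 2 can switch to Z (8 → 9). Not NE.
(C, Z): Player 1 gets 9, best alternative 6; Player 2 gets 7, best alternative 5. No profitable deviation — NE.
(The remaining 8 profiles each have a profitable deviation by the same check.)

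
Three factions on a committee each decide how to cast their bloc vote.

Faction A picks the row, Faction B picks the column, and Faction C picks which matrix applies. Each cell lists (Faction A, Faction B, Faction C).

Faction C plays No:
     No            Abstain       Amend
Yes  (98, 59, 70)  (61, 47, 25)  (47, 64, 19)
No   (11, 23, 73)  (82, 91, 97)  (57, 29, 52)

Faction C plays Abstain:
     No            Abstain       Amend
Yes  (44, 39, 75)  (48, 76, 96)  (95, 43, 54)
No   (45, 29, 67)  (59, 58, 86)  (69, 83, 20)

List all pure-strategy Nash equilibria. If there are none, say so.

The unique pure-strategy Nash equilibrium is (No, Abstain, No).

Faction A against (No, No): payoffs 98, 11 → best response Yes.
Faction A against (No, Abstain): payoffs 44, 45 → best response No.
Faction A against (Abstain, No): payoffs 61, 82 → best response No.
Faction A against (Abstain, Abstain): payoffs 48, 59 → best response No.
Faction A against (Amend, No): payoffs 47, 57 → best response No.
Faction A against (Amend, Abstain): payoffs 95, 69 → best response Yes.
Faction B against (Yes, No): payoffs 59, 47, 64 → best response Amend.
Faction B against (Yes, Abstain): payoffs 39, 76, 43 → best response Abstain.
Faction B against (No, No): payoffs 23, 91, 29 → best response Abstain.
Faction B against (No, Abstain): payoffs 29, 58, 83 → best response Amend.
Faction C against (Yes, No): payoffs 70, 75 → best response Abstain.
Faction C against (Yes, Abstain): payoffs 25, 96 → best response Abstain.
Faction C against (Yes, Amend): payoffs 19, 54 → best response Abstain.
Faction C against (No, No): payoffs 73, 67 → best response No.
Faction C against (No, Abstain): payoffs 97, 86 → best response No.
Faction C against (No, Amend): payoffs 52, 20 → best response No.
Mutual best responses: (No, Abstain, No).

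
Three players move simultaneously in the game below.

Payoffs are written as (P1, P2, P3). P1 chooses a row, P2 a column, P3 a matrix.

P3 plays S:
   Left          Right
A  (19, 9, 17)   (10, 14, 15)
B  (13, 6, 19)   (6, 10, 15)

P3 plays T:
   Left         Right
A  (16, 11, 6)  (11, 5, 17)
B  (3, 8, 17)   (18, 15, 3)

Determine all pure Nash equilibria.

This game has no pure Nash equilibrium.

Check each profile: it is a Nash equilibrium iff no player can strictly gain by switching unilaterally.
(A, Left, S): P2 can switch to Right (9 → 14). Not NE.
(A, Left, T): P3 can switch to S (6 → 17). Not NE.
(A, Right, S): P3 can switch to T (15 → 17). Not NE.
(A, Right, T): P1 can switch to B (11 → 18). Not NE.
(B, Left, S): P1 can switch to A (13 → 19). Not NE.
(B, Left, T): P1 can switch to A (3 → 16). Not NE.
(The remaining 2 profiles each have a profitable deviation by the same check.)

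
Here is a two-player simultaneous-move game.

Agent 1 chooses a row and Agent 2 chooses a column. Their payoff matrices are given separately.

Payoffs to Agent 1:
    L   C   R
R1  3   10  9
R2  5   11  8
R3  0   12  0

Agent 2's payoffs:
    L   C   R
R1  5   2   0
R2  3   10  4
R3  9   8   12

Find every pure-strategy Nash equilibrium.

(R1, L): Agent 1 can switch to R2 (3 → 5). Not NE.
(R1, C): Agent 1 can switch to R2 (10 → 11). Not NE.
(R1, R): Agent 2 can switch to L (0 → 5). Not NE.
(R2, L): Agent 2 can switch to C (3 → 10). Not NE.
(R2, C): Agent 1 can switch to R3 (11 → 12). Not NE.
(R2, R): Agent 1 can switch to R1 (8 → 9). Not NE.
(R3, L): Agent 1 can switch to R1 (0 → 3). Not NE.
(R3, C): Agent 2 can switch to L (8 → 9). Not NE.
(The remaining 1 profile has a profitable deviation by the same check.)

none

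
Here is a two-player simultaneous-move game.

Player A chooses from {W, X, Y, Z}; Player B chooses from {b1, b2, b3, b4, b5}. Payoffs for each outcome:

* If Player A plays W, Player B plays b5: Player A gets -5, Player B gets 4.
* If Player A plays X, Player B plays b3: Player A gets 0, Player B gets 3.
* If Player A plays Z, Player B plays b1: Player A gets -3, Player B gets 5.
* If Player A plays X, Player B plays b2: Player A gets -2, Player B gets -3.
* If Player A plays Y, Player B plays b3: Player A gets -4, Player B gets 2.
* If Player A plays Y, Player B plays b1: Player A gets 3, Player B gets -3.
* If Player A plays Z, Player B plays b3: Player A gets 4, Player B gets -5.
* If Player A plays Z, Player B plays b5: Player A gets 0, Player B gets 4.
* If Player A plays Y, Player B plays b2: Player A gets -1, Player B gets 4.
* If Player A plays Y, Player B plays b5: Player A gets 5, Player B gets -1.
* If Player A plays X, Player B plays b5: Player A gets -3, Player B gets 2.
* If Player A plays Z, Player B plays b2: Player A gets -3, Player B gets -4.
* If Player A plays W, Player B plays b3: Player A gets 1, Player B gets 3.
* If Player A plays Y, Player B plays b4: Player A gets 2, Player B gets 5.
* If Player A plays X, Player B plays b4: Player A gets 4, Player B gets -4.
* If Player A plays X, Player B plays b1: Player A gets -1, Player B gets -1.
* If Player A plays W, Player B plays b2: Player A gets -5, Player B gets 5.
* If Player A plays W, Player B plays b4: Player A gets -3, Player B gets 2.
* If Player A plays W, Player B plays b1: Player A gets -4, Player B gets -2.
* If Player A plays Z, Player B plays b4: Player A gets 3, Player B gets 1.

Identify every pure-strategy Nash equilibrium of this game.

No pure-strategy Nash equilibrium.

(W, b1): Player A can switch to X (-4 → -1). Not NE.
(W, b2): Player A can switch to X (-5 → -2). Not NE.
(W, b3): Player A can switch to Z (1 → 4). Not NE.
(W, b4): Player A can switch to X (-3 → 4). Not NE.
(W, b5): Player A can switch to X (-5 → -3). Not NE.
(X, b1): Player A can switch to Y (-1 → 3). Not NE.
(X, b2): Player A can switch to Y (-2 → -1). Not NE.
(X, b3): Player A can switch to W (0 → 1). Not NE.
(The remaining 12 profiles each have a profitable deviation by the same check.)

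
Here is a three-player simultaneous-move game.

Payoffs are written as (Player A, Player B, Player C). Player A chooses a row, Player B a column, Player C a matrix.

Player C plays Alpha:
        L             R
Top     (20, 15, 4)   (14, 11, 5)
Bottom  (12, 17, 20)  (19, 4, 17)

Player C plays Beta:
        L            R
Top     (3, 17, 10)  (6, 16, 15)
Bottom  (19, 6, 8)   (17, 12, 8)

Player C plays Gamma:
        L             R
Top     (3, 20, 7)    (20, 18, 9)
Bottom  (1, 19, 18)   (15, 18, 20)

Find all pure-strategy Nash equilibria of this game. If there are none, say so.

Check each profile: it is a Nash equilibrium iff no player can strictly gain by switching unilaterally.
(Top, L, Alpha): Player C can switch to Beta (4 → 10). Not NE.
(Top, L, Beta): Player A can switch to Bottom (3 → 19). Not NE.
(Top, L, Gamma): Player C can switch to Beta (7 → 10). Not NE.
(Top, R, Alpha): Player A can switch to Bottom (14 → 19). Not NE.
(Top, R, Beta): Player A can switch to Bottom (6 → 17). Not NE.
(Top, R, Gamma): Player B can switch to L (18 → 20). Not NE.
(The remaining 6 profiles each have a profitable deviation by the same check.)

There is no pure-strategy Nash equilibrium.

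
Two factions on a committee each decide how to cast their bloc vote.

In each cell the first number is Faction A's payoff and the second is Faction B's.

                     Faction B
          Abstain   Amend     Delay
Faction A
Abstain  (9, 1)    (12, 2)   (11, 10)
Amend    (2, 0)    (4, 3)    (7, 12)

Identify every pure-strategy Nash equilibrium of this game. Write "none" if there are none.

(Abstain, Delay)

Check each profile: it is a Nash equilibrium iff no player can strictly gain by switching unilaterally.
(Abstain, Abstain): Faction B can switch to Amend (1 → 2). Not NE.
(Abstain, Amend): Faction B can switch to Delay (2 → 10). Not NE.
(Abstain, Delay): Faction A gets 11, best alternative 7; Faction B gets 10, best alternative 2. No profitable deviation — NE.
(Amend, Abstain): Faction A can switch to Abstain (2 → 9). Not NE.
(Amend, Amend): Faction A can switch to Abstain (4 → 12). Not NE.
(Amend, Delay): Faction A can switch to Abstain (7 → 11). Not NE.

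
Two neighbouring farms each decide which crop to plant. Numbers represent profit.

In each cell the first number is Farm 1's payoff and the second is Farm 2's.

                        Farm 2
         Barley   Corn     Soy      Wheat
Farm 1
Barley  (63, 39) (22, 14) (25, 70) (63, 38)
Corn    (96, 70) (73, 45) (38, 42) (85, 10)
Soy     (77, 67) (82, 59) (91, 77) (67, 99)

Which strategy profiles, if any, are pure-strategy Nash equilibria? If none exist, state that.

Mark each player's best response to every combination of opponents' strategies; a profile where every player is best-responding is a pure Nash equilibrium.
Farm 1 against Barley: payoffs 63, 96, 77 → best response Corn.
Farm 1 against Corn: payoffs 22, 73, 82 → best response Soy.
Farm 1 against Soy: payoffs 25, 38, 91 → best response Soy.
Farm 1 against Wheat: payoffs 63, 85, 67 → best response Corn.
Farm 2 against Barley: payoffs 39, 14, 70, 38 → best response Soy.
Farm 2 against Corn: payoffs 70, 45, 42, 10 → best response Barley.
Farm 2 against Soy: payoffs 67, 59, 77, 99 → best response Wheat.
Mutual best responses: (Corn, Barley).

Pure NE: (Corn, Barley)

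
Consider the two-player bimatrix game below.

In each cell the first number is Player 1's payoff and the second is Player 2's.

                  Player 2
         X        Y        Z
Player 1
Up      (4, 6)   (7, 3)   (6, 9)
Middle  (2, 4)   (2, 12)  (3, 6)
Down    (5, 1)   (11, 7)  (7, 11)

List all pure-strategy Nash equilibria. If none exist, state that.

(Up, X): Player 1 can switch to Down (4 → 5). Not NE.
(Up, Y): Player 1 can switch to Down (7 → 11). Not NE.
(Up, Z): Player 1 can switch to Down (6 → 7). Not NE.
(Middle, X): Player 1 can switch to Up (2 → 4). Not NE.
(Middle, Y): Player 1 can switch to Up (2 → 7). Not NE.
(Middle, Z): Player 1 can switch to Up (3 → 6). Not NE.
(Down, Z): Player 1 gets 7, best alternative 6; Player 2 gets 11, best alternative 7. No profitable deviation — NE.
(The remaining 2 profiles each have a profitable deviation by the same check.)

(Down, Z)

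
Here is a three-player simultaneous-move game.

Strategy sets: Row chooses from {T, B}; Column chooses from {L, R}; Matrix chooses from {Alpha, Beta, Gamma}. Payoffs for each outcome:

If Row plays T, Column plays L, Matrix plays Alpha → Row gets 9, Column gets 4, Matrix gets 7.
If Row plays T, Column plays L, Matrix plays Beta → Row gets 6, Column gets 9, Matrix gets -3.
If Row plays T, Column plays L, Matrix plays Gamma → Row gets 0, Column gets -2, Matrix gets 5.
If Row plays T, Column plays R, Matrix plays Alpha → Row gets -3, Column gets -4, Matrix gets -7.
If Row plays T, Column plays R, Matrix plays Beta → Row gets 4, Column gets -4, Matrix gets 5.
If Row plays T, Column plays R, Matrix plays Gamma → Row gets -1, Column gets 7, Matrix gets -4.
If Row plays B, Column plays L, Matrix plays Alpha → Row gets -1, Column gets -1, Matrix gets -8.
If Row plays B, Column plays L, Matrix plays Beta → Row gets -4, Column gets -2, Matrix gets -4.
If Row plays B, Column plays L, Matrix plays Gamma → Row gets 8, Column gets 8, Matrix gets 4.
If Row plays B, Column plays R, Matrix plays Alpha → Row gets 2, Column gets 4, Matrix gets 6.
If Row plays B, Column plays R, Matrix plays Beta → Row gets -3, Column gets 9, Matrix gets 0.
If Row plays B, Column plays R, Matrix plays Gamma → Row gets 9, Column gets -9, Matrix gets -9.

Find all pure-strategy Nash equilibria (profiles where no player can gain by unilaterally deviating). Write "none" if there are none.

Row against (L, Alpha): payoffs 9, -1 → best response T.
Row against (L, Beta): payoffs 6, -4 → best response T.
Row against (L, Gamma): payoffs 0, 8 → best response B.
Row against (R, Alpha): payoffs -3, 2 → best response B.
Row against (R, Beta): payoffs 4, -3 → best response T.
Row against (R, Gamma): payoffs -1, 9 → best response B.
Column against (T, Alpha): payoffs 4, -4 → best response L.
Column against (T, Beta): payoffs 9, -4 → best response L.
Column against (T, Gamma): payoffs -2, 7 → best response R.
Column against (B, Alpha): payoffs -1, 4 → best response R.
Column against (B, Beta): payoffs -2, 9 → best response R.
Column against (B, Gamma): payoffs 8, -9 → best response L.
Matrix against (T, L): payoffs 7, -3, 5 → best response Alpha.
Matrix against (T, R): payoffs -7, 5, -4 → best response Beta.
Matrix against (B, L): payoffs -8, -4, 4 → best response Gamma.
Matrix against (B, R): payoffs 6, 0, -9 → best response Alpha.
Mutual best responses: (T, L, Alpha); (B, L, Gamma); (B, R, Alpha).

(T, L, Alpha), (B, L, Gamma), (B, R, Alpha)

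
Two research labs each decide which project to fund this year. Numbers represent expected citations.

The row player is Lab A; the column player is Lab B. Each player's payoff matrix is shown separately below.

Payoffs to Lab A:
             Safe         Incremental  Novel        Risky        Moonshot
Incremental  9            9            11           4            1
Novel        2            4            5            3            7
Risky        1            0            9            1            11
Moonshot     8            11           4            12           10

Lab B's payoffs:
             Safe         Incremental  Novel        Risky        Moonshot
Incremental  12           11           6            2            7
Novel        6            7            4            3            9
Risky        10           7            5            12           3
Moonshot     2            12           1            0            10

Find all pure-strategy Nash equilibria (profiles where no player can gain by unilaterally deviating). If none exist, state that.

Lab A against Safe: payoffs 9, 2, 1, 8 → best response Incremental.
Lab A against Incremental: payoffs 9, 4, 0, 11 → best response Moonshot.
Lab A against Novel: payoffs 11, 5, 9, 4 → best response Incremental.
Lab A against Risky: payoffs 4, 3, 1, 12 → best response Moonshot.
Lab A against Moonshot: payoffs 1, 7, 11, 10 → best response Risky.
Lab B against Incremental: payoffs 12, 11, 6, 2, 7 → best response Safe.
Lab B against Novel: payoffs 6, 7, 4, 3, 9 → best response Moonshot.
Lab B against Risky: payoffs 10, 7, 5, 12, 3 → best response Risky.
Lab B against Moonshot: payoffs 2, 12, 1, 0, 10 → best response Incremental.
Mutual best responses: (Incremental, Safe); (Moonshot, Incremental).

Pure-strategy Nash equilibria: (Incremental, Safe), (Moonshot, Incremental)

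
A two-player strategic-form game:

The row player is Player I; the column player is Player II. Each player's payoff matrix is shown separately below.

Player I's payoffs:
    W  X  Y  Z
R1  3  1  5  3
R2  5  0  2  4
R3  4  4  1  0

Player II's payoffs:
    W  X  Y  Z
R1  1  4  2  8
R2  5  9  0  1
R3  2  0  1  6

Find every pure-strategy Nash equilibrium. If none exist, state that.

This game has no pure Nash equilibrium.

Player I against W: payoffs 3, 5, 4 → best response R2.
Player I against X: payoffs 1, 0, 4 → best response R3.
Player I against Y: payoffs 5, 2, 1 → best response R1.
Player I against Z: payoffs 3, 4, 0 → best response R2.
Player II against R1: payoffs 1, 4, 2, 8 → best response Z.
Player II against R2: payoffs 5, 9, 0, 1 → best response X.
Player II against R3: payoffs 2, 0, 1, 6 → best response Z.
No profile is a mutual best response for all players.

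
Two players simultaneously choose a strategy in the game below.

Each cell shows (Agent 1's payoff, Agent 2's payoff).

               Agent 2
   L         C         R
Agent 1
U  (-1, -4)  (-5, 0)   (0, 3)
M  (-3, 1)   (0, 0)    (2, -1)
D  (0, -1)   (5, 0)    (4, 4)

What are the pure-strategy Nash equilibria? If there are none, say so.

Pure NE: (D, R)

Check each profile: it is a Nash equilibrium iff no player can strictly gain by switching unilaterally.
(U, L): Agent 1 can switch to D (-1 → 0). Not NE.
(U, C): Agent 1 can switch to M (-5 → 0). Not NE.
(U, R): Agent 1 can switch to M (0 → 2). Not NE.
(M, L): Agent 1 can switch to U (-3 → -1). Not NE.
(M, C): Agent 1 can switch to D (0 → 5). Not NE.
(M, R): Agent 1 can switch to D (2 → 4). Not NE.
(D, L): Agent 2 can switch to C (-1 → 0). Not NE.
(D, C): Agent 2 can switch to R (0 → 4). Not NE.
(D, R): Agent 1 gets 4, best alternative 2; Agent 2 gets 4, best alternative 0. No profitable deviation — NE.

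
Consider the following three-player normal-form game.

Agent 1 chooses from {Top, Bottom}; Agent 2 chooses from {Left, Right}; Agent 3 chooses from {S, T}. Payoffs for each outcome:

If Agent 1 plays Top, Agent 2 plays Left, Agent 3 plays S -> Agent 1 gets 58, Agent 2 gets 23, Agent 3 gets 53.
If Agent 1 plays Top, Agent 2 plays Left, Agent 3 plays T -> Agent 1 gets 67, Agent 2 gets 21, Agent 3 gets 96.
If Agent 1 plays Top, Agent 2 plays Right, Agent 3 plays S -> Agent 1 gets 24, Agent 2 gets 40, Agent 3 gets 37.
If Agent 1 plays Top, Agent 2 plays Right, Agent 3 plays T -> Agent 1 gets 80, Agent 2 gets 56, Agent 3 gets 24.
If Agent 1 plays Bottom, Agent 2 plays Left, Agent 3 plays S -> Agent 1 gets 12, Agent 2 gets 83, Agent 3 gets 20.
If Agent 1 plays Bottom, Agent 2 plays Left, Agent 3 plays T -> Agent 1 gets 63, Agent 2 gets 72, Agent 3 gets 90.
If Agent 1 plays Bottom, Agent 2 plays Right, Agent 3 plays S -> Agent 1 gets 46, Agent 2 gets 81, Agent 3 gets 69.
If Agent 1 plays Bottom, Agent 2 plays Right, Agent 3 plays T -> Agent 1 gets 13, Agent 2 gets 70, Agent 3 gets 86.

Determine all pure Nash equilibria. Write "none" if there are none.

(Top, Left, S): Agent 2 can switch to Right (23 → 40). Not NE.
(Top, Left, T): Agent 2 can switch to Right (21 → 56). Not NE.
(Top, Right, S): Agent 1 can switch to Bottom (24 → 46). Not NE.
(Top, Right, T): Agent 3 can switch to S (24 → 37). Not NE.
(Bottom, Left, S): Agent 1 can switch to Top (12 → 58). Not NE.
(Bottom, Left, T): Agent 1 can switch to Top (63 → 67). Not NE.
(The remaining 2 profiles each have a profitable deviation by the same check.)

This game has no pure Nash equilibrium.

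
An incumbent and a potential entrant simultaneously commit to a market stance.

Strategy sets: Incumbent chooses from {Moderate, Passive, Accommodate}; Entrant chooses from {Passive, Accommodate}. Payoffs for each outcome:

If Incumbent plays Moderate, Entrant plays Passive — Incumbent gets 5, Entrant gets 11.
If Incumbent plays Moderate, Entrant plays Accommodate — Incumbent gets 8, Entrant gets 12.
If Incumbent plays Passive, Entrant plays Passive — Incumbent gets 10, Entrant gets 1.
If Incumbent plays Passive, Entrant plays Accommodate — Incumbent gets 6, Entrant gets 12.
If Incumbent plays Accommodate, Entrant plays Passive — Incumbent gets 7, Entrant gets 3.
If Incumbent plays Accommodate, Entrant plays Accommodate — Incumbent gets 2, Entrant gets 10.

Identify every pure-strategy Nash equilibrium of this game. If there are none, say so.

Mark each player's best response to every combination of opponents' strategies; a profile where every player is best-responding is a pure Nash equilibrium.
Incumbent against Passive: payoffs 5, 10, 7 → best response Passive.
Incumbent against Accommodate: payoffs 8, 6, 2 → best response Moderate.
Entrant against Moderate: payoffs 11, 12 → best response Accommodate.
Entrant against Passive: payoffs 1, 12 → best response Accommodate.
Entrant against Accommodate: payoffs 3, 10 → best response Accommodate.
Mutual best responses: (Moderate, Accommodate).

(Moderate, Accommodate)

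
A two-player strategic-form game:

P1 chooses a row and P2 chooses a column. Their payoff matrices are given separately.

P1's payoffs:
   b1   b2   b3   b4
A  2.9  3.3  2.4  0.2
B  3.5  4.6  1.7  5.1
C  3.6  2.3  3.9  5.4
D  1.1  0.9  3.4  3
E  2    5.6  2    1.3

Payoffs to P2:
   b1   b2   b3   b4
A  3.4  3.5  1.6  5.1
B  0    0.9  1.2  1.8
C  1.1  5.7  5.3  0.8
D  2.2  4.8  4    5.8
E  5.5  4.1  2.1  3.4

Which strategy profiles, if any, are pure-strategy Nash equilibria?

Check each profile: it is a Nash equilibrium iff no player can strictly gain by switching unilaterally.
(A, b1): P1 can switch to B (2.9 → 3.5). Not NE.
(A, b2): P1 can switch to B (3.3 → 4.6). Not NE.
(A, b3): P1 can switch to C (2.4 → 3.9). Not NE.
(A, b4): P1 can switch to B (0.2 → 5.1). Not NE.
(B, b1): P1 can switch to C (3.5 → 3.6). Not NE.
(B, b2): P1 can switch to E (4.6 → 5.6). Not NE.
(The remaining 14 profiles each have a profitable deviation by the same check.)

none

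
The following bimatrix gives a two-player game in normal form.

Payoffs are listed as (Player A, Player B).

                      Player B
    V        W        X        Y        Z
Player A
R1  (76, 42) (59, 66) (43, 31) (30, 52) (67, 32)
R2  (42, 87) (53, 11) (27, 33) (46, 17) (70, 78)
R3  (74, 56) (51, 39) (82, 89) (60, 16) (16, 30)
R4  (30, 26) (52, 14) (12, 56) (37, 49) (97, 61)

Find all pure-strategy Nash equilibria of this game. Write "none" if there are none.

(R1, V): Player B can switch to W (42 → 66). Not NE.
(R1, W): Player A gets 59, best alternative 53; Player B gets 66, best alternative 52. No profitable deviation — NE.
(R1, X): Player A can switch to R3 (43 → 82). Not NE.
(R1, Y): Player A can switch to R2 (30 → 46). Not NE.
(R1, Z): Player A can switch to R2 (67 → 70). Not NE.
(R2, V): Player A can switch to R1 (42 → 76). Not NE.
(R2, W): Player A can switch to R1 (53 → 59). Not NE.
(R2, X): Player A can switch to R1 (27 → 43). Not NE.
(R2, Y): Player A can switch to R3 (46 → 60). Not NE.
(R3, X): Player A gets 82, best alternative 43; Player B gets 89, best alternative 56. No profitable deviation — NE.
(R4, Z): Player A gets 97, best alternative 70; Player B gets 61, best alternative 56. No profitable deviation — NE.
(The remaining 9 profiles each have a profitable deviation by the same check.)

Pure-strategy Nash equilibria: (R1, W) and (R3, X) and (R4, Z)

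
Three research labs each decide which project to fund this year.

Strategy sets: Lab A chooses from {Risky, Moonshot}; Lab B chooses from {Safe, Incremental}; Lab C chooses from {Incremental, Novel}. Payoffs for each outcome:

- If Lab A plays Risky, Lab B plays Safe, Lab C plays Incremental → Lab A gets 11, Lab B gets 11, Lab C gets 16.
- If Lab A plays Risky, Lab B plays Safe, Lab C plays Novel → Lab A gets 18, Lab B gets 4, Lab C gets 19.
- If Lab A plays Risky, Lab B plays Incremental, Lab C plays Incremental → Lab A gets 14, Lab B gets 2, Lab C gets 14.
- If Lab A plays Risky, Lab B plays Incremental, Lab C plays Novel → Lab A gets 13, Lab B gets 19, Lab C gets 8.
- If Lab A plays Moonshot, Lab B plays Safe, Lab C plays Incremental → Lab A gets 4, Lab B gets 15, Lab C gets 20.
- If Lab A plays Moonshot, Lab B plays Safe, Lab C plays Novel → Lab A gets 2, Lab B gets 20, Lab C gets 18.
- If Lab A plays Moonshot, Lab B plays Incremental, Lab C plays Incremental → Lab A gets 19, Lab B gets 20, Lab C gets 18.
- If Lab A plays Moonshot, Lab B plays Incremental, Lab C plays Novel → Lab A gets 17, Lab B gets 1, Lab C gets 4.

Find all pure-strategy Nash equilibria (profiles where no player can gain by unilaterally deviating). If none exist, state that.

(Moonshot, Incremental, Incremental)

For each strategy profile, look for a profitable unilateral deviation.
(Risky, Safe, Incremental): Lab C can switch to Novel (16 → 19). Not NE.
(Risky, Safe, Novel): Lab B can switch to Incremental (4 → 19). Not NE.
(Risky, Incremental, Incremental): Lab A can switch to Moonshot (14 → 19). Not NE.
(Risky, Incremental, Novel): Lab A can switch to Moonshot (13 → 17). Not NE.
(Moonshot, Safe, Incremental): Lab A can switch to Risky (4 → 11). Not NE.
(Moonshot, Safe, Novel): Lab A can switch to Risky (2 → 18). Not NE.
(Moonshot, Incremental, Incremental): Lab A gets 19, best alternative 14; Lab B gets 20, best alternative 15; Lab C gets 18, best alternative 4. No profitable deviation — NE.
(Moonshot, Incremental, Novel): Lab B can switch to Safe (1 → 20). Not NE.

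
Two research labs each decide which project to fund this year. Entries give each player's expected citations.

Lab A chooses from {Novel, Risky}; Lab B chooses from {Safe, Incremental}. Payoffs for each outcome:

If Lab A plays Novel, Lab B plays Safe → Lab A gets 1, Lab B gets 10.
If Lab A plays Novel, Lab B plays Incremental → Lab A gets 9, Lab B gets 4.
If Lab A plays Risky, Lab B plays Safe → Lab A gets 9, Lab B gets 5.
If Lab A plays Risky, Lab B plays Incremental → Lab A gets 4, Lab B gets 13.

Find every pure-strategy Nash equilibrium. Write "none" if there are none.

For each player, find the best response to each opponent profile; mutual best responses are the pure NE.
Lab A against Safe: payoffs 1, 9 → best response Risky.
Lab A against Incremental: payoffs 9, 4 → best response Novel.
Lab B against Novel: payoffs 10, 4 → best response Safe.
Lab B against Risky: payoffs 5, 13 → best response Incremental.
No profile is a mutual best response for all players.

none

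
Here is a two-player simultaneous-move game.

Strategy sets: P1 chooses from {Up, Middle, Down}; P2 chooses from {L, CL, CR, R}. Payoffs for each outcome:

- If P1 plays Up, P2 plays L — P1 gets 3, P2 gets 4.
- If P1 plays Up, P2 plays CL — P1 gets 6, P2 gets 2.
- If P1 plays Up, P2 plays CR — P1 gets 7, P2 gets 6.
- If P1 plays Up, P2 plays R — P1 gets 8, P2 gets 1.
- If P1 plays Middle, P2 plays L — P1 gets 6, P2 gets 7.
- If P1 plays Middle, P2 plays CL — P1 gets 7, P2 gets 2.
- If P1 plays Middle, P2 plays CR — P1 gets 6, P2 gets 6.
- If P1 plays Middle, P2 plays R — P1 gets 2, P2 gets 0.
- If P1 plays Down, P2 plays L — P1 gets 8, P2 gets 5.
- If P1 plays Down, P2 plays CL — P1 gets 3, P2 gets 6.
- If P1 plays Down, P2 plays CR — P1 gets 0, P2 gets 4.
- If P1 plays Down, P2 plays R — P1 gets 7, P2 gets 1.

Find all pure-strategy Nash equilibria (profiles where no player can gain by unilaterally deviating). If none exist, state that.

Pure NE: (Up, CR)

P1 against L: payoffs 3, 6, 8 → best response Down.
P1 against CL: payoffs 6, 7, 3 → best response Middle.
P1 against CR: payoffs 7, 6, 0 → best response Up.
P1 against R: payoffs 8, 2, 7 → best response Up.
P2 against Up: payoffs 4, 2, 6, 1 → best response CR.
P2 against Middle: payoffs 7, 2, 6, 0 → best response L.
P2 against Down: payoffs 5, 6, 4, 1 → best response CL.
Mutual best responses: (Up, CR).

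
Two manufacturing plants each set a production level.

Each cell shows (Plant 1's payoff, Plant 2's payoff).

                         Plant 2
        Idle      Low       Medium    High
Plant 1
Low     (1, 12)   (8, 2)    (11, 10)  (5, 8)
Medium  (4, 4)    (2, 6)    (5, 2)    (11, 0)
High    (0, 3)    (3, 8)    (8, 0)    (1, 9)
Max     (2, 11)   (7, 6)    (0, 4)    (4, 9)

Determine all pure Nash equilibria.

This game has no pure Nash equilibrium.

For each strategy profile, look for a profitable unilateral deviation.
(Low, Idle): Plant 1 can switch to Medium (1 → 4). Not NE.
(Low, Low): Plant 2 can switch to Idle (2 → 12). Not NE.
(Low, Medium): Plant 2 can switch to Idle (10 → 12). Not NE.
(Low, High): Plant 1 can switch to Medium (5 → 11). Not NE.
(Medium, Idle): Plant 2 can switch to Low (4 → 6). Not NE.
(Medium, Low): Plant 1 can switch to Low (2 → 8). Not NE.
(Medium, Medium): Plant 1 can switch to Low (5 → 11). Not NE.
(Medium, High): Plant 2 can switch to Idle (0 → 4). Not NE.
(The remaining 8 profiles each have a profitable deviation by the same check.)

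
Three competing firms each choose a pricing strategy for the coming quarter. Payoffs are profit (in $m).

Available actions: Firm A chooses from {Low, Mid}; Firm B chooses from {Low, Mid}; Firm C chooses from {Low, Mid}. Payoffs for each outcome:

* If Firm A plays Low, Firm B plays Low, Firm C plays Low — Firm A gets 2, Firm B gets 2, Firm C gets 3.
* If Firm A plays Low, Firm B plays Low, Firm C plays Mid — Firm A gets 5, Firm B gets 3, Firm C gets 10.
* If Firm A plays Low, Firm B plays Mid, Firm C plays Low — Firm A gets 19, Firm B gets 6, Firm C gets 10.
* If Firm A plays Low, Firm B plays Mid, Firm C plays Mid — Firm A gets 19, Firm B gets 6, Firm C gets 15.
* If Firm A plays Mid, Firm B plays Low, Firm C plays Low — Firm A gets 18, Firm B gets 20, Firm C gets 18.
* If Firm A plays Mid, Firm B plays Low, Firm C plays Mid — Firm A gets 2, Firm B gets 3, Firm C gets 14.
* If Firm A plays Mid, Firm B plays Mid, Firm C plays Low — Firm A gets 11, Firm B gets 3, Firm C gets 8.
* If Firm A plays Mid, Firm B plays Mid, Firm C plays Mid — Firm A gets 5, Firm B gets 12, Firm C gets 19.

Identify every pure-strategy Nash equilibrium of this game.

Pure-strategy Nash equilibria: (Low, Mid, Mid) and (Mid, Low, Low)

Firm A against (Low, Low): payoffs 2, 18 → best response Mid.
Firm A against (Low, Mid): payoffs 5, 2 → best response Low.
Firm A against (Mid, Low): payoffs 19, 11 → best response Low.
Firm A against (Mid, Mid): payoffs 19, 5 → best response Low.
Firm B against (Low, Low): payoffs 2, 6 → best response Mid.
Firm B against (Low, Mid): payoffs 3, 6 → best response Mid.
Firm B against (Mid, Low): payoffs 20, 3 → best response Low.
Firm B against (Mid, Mid): payoffs 3, 12 → best response Mid.
Firm C against (Low, Low): payoffs 3, 10 → best response Mid.
Firm C against (Low, Mid): payoffs 10, 15 → best response Mid.
Firm C against (Mid, Low): payoffs 18, 14 → best response Low.
Firm C against (Mid, Mid): payoffs 8, 19 → best response Mid.
Mutual best responses: (Low, Mid, Mid); (Mid, Low, Low).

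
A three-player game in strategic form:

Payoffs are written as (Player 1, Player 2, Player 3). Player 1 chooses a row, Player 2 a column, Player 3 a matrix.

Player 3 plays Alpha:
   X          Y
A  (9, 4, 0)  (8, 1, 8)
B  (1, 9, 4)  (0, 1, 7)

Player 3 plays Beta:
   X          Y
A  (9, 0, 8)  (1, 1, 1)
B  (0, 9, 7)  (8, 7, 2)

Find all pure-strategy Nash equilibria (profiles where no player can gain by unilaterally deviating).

Player 1 against (X, Alpha): payoffs 9, 1 → best response A.
Player 1 against (X, Beta): payoffs 9, 0 → best response A.
Player 1 against (Y, Alpha): payoffs 8, 0 → best response A.
Player 1 against (Y, Beta): payoffs 1, 8 → best response B.
Player 2 against (A, Alpha): payoffs 4, 1 → best response X.
Player 2 against (A, Beta): payoffs 0, 1 → best response Y.
Player 2 against (B, Alpha): payoffs 9, 1 → best response X.
Player 2 against (B, Beta): payoffs 9, 7 → best response X.
Player 3 against (A, X): payoffs 0, 8 → best response Beta.
Player 3 against (A, Y): payoffs 8, 1 → best response Alpha.
Player 3 against (B, X): payoffs 4, 7 → best response Beta.
Player 3 against (B, Y): payoffs 7, 2 → best response Alpha.
No profile is a mutual best response for all players.

none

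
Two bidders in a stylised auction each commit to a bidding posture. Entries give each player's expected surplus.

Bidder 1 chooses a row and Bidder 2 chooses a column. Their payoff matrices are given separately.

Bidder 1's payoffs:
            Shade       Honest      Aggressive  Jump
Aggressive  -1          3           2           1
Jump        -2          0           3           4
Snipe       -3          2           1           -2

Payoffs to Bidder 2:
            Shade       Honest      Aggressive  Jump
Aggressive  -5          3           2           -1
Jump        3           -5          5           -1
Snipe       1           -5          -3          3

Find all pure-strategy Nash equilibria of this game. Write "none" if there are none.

(Aggressive, Shade): Bidder 2 can switch to Honest (-5 → 3). Not NE.
(Aggressive, Honest): Bidder 1 gets 3, best alternative 2; Bidder 2 gets 3, best alternative 2. No profitable deviation — NE.
(Aggressive, Aggressive): Bidder 1 can switch to Jump (2 → 3). Not NE.
(Aggressive, Jump): Bidder 1 can switch to Jump (1 → 4). Not NE.
(Jump, Shade): Bidder 1 can switch to Aggressive (-2 → -1). Not NE.
(Jump, Honest): Bidder 1 can switch to Aggressive (0 → 3). Not NE.
(Jump, Aggressive): Bidder 1 gets 3, best alternative 2; Bidder 2 gets 5, best alternative 3. No profitable deviation — NE.
(Jump, Jump): Bidder 2 can switch to Shade (-1 → 3). Not NE.
(Snipe, Shade): Bidder 1 can switch to Aggressive (-3 → -1). Not NE.
(Snipe, Honest): Bidder 1 can switch to Aggressive (2 → 3). Not NE.
(The remaining 2 profiles each have a profitable deviation by the same check.)

Pure-strategy Nash equilibria: (Aggressive, Honest) and (Jump, Aggressive)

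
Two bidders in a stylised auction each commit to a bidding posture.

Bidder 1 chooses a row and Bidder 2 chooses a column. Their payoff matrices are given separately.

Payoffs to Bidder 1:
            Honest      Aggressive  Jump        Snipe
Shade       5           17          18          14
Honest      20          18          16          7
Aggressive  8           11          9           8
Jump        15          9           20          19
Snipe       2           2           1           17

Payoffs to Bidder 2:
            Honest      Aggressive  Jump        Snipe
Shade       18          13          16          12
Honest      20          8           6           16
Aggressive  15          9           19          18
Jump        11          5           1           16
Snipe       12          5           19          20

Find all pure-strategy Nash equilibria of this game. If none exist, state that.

For each player, find the best response to each opponent profile; mutual best responses are the pure NE.
Bidder 1 against Honest: payoffs 5, 20, 8, 15, 2 → best response Honest.
Bidder 1 against Aggressive: payoffs 17, 18, 11, 9, 2 → best response Honest.
Bidder 1 against Jump: payoffs 18, 16, 9, 20, 1 → best response Jump.
Bidder 1 against Snipe: payoffs 14, 7, 8, 19, 17 → best response Jump.
Bidder 2 against Shade: payoffs 18, 13, 16, 12 → best response Honest.
Bidder 2 against Honest: payoffs 20, 8, 6, 16 → best response Honest.
Bidder 2 against Aggressive: payoffs 15, 9, 19, 18 → best response Jump.
Bidder 2 against Jump: payoffs 11, 5, 1, 16 → best response Snipe.
Bidder 2 against Snipe: payoffs 12, 5, 19, 20 → best response Snipe.
Mutual best responses: (Honest, Honest); (Jump, Snipe).

The pure Nash equilibria are (Honest, Honest) and (Jump, Snipe).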